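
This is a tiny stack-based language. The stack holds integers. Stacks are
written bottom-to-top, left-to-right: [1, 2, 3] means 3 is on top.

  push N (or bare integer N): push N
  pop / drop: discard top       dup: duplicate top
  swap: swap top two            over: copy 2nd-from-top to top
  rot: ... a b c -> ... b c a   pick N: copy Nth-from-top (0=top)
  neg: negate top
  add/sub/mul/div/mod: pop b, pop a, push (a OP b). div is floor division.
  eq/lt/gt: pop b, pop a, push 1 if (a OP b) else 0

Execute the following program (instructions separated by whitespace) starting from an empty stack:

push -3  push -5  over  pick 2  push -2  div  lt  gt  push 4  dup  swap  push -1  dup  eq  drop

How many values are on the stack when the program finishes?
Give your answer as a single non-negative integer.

Answer: 4

Derivation:
After 'push -3': stack = [-3] (depth 1)
After 'push -5': stack = [-3, -5] (depth 2)
After 'over': stack = [-3, -5, -3] (depth 3)
After 'pick 2': stack = [-3, -5, -3, -3] (depth 4)
After 'push -2': stack = [-3, -5, -3, -3, -2] (depth 5)
After 'div': stack = [-3, -5, -3, 1] (depth 4)
After 'lt': stack = [-3, -5, 1] (depth 3)
After 'gt': stack = [-3, 0] (depth 2)
After 'push 4': stack = [-3, 0, 4] (depth 3)
After 'dup': stack = [-3, 0, 4, 4] (depth 4)
After 'swap': stack = [-3, 0, 4, 4] (depth 4)
After 'push -1': stack = [-3, 0, 4, 4, -1] (depth 5)
After 'dup': stack = [-3, 0, 4, 4, -1, -1] (depth 6)
After 'eq': stack = [-3, 0, 4, 4, 1] (depth 5)
After 'drop': stack = [-3, 0, 4, 4] (depth 4)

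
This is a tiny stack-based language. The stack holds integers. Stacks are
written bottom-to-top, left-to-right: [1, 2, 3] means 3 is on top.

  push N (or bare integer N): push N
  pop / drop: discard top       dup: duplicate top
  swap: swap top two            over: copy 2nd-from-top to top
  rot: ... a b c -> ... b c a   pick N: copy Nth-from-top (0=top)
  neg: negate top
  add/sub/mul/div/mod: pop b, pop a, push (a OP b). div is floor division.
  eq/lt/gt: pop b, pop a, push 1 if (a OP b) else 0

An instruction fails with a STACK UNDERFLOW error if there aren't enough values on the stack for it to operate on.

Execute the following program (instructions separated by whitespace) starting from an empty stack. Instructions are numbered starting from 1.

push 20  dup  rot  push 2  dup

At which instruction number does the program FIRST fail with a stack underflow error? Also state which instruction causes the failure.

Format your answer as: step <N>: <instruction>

Step 1 ('push 20'): stack = [20], depth = 1
Step 2 ('dup'): stack = [20, 20], depth = 2
Step 3 ('rot'): needs 3 value(s) but depth is 2 — STACK UNDERFLOW

Answer: step 3: rot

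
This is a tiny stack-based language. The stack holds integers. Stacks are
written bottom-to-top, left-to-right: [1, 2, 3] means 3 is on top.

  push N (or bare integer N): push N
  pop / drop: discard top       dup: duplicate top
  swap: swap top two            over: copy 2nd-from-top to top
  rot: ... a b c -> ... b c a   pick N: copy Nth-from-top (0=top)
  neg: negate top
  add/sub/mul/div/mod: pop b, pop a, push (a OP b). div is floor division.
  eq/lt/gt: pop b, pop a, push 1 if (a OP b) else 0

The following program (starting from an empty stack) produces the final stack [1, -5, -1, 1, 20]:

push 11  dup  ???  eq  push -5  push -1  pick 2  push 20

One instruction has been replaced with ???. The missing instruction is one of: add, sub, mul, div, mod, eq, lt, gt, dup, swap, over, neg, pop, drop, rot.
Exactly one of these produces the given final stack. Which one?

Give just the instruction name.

Stack before ???: [11, 11]
Stack after ???:  [11, 11]
The instruction that transforms [11, 11] -> [11, 11] is: swap

Answer: swap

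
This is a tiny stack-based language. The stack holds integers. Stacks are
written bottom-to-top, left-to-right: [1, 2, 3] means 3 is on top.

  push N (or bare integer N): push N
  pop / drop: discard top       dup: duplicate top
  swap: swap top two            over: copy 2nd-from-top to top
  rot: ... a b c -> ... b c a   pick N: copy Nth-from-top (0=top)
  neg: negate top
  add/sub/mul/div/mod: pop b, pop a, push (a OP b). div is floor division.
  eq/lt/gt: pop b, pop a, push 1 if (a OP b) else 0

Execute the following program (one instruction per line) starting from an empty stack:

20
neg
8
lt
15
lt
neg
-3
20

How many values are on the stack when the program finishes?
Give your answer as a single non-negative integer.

After 'push 20': stack = [20] (depth 1)
After 'neg': stack = [-20] (depth 1)
After 'push 8': stack = [-20, 8] (depth 2)
After 'lt': stack = [1] (depth 1)
After 'push 15': stack = [1, 15] (depth 2)
After 'lt': stack = [1] (depth 1)
After 'neg': stack = [-1] (depth 1)
After 'push -3': stack = [-1, -3] (depth 2)
After 'push 20': stack = [-1, -3, 20] (depth 3)

Answer: 3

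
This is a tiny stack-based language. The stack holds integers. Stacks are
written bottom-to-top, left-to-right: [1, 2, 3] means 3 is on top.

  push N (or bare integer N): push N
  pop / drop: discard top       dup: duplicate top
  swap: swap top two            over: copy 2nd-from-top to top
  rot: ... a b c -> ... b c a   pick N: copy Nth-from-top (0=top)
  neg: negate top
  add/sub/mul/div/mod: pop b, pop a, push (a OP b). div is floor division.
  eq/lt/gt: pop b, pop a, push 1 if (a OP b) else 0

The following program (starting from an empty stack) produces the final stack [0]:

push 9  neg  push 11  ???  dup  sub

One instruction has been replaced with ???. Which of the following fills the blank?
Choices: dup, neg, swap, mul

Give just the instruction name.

Answer: mul

Derivation:
Stack before ???: [-9, 11]
Stack after ???:  [-99]
Checking each choice:
  dup: produces [-9, 11, 0]
  neg: produces [-9, 0]
  swap: produces [11, 0]
  mul: MATCH


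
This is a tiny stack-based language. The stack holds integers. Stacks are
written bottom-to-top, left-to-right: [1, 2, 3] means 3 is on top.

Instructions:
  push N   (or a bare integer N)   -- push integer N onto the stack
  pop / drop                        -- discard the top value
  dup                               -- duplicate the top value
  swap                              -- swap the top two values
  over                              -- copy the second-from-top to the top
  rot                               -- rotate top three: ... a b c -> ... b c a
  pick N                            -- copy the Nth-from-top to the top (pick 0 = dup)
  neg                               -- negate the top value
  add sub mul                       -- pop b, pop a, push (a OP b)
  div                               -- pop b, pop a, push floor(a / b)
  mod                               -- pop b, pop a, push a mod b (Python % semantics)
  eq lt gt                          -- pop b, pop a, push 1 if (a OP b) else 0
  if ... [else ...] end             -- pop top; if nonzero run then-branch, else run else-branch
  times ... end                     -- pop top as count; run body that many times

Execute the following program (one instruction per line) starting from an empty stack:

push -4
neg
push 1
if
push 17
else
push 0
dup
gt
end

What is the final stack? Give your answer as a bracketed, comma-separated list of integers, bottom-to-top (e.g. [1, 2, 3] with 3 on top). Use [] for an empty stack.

After 'push -4': [-4]
After 'neg': [4]
After 'push 1': [4, 1]
After 'if': [4]
After 'push 17': [4, 17]

Answer: [4, 17]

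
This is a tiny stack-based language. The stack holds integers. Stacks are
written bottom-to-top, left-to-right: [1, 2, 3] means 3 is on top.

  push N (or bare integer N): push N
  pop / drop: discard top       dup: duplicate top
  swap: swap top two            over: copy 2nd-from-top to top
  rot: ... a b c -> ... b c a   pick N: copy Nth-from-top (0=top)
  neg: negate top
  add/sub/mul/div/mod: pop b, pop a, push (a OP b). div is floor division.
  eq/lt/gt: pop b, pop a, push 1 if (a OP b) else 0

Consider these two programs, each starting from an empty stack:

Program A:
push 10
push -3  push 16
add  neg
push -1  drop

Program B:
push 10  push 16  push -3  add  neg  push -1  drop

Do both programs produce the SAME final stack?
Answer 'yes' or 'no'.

Answer: yes

Derivation:
Program A trace:
  After 'push 10': [10]
  After 'push -3': [10, -3]
  After 'push 16': [10, -3, 16]
  After 'add': [10, 13]
  After 'neg': [10, -13]
  After 'push -1': [10, -13, -1]
  After 'drop': [10, -13]
Program A final stack: [10, -13]

Program B trace:
  After 'push 10': [10]
  After 'push 16': [10, 16]
  After 'push -3': [10, 16, -3]
  After 'add': [10, 13]
  After 'neg': [10, -13]
  After 'push -1': [10, -13, -1]
  After 'drop': [10, -13]
Program B final stack: [10, -13]
Same: yes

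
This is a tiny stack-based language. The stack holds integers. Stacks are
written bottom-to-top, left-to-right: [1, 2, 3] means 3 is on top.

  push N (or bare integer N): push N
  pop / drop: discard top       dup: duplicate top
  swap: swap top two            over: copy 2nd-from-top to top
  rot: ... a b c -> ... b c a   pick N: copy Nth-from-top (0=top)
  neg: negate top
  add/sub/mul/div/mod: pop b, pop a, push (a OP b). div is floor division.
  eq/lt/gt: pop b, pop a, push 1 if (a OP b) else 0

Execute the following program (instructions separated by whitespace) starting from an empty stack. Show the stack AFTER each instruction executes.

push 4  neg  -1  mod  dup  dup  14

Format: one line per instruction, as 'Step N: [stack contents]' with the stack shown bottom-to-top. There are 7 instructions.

Step 1: [4]
Step 2: [-4]
Step 3: [-4, -1]
Step 4: [0]
Step 5: [0, 0]
Step 6: [0, 0, 0]
Step 7: [0, 0, 0, 14]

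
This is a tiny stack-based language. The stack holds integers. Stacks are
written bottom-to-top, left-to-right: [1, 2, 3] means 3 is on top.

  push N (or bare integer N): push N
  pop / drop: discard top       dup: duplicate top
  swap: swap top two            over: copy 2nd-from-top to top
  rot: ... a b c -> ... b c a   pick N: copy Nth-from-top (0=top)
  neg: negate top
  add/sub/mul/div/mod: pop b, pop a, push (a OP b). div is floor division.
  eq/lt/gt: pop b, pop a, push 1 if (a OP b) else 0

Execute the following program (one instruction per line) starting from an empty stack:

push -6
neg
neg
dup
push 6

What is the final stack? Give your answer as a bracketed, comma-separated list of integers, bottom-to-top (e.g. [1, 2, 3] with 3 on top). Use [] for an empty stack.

After 'push -6': [-6]
After 'neg': [6]
After 'neg': [-6]
After 'dup': [-6, -6]
After 'push 6': [-6, -6, 6]

Answer: [-6, -6, 6]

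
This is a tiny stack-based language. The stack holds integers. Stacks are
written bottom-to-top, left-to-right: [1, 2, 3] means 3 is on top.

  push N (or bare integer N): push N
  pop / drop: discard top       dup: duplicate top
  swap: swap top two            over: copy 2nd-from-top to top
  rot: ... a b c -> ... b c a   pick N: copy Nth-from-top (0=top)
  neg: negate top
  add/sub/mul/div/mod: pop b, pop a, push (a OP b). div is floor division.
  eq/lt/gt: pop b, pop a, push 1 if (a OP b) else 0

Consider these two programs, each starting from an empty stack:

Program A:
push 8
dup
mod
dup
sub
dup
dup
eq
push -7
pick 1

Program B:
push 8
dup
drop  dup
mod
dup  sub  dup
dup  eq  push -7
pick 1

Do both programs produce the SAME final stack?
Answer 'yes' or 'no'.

Answer: yes

Derivation:
Program A trace:
  After 'push 8': [8]
  After 'dup': [8, 8]
  After 'mod': [0]
  After 'dup': [0, 0]
  After 'sub': [0]
  After 'dup': [0, 0]
  After 'dup': [0, 0, 0]
  After 'eq': [0, 1]
  After 'push -7': [0, 1, -7]
  After 'pick 1': [0, 1, -7, 1]
Program A final stack: [0, 1, -7, 1]

Program B trace:
  After 'push 8': [8]
  After 'dup': [8, 8]
  After 'drop': [8]
  After 'dup': [8, 8]
  After 'mod': [0]
  After 'dup': [0, 0]
  After 'sub': [0]
  After 'dup': [0, 0]
  After 'dup': [0, 0, 0]
  After 'eq': [0, 1]
  After 'push -7': [0, 1, -7]
  After 'pick 1': [0, 1, -7, 1]
Program B final stack: [0, 1, -7, 1]
Same: yes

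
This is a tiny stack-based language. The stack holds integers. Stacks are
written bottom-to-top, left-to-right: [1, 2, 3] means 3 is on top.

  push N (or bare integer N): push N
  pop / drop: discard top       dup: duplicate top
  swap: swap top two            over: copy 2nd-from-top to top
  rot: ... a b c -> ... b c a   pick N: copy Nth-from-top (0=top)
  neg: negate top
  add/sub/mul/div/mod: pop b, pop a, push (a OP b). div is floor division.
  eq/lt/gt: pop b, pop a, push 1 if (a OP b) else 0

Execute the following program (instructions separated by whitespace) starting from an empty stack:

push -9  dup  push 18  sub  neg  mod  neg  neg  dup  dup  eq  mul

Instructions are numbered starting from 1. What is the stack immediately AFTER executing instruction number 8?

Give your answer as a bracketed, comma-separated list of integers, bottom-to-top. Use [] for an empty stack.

Step 1 ('push -9'): [-9]
Step 2 ('dup'): [-9, -9]
Step 3 ('push 18'): [-9, -9, 18]
Step 4 ('sub'): [-9, -27]
Step 5 ('neg'): [-9, 27]
Step 6 ('mod'): [18]
Step 7 ('neg'): [-18]
Step 8 ('neg'): [18]

Answer: [18]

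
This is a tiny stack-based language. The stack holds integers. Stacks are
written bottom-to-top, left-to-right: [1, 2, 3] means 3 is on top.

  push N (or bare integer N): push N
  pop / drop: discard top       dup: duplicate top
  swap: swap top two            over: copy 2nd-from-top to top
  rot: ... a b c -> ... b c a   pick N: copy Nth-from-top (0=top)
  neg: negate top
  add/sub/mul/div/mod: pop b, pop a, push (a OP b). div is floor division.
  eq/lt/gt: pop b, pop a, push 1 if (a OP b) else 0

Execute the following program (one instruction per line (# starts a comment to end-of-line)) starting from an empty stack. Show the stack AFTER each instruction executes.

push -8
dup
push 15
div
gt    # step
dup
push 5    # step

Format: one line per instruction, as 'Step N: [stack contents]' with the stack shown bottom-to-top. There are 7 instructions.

Step 1: [-8]
Step 2: [-8, -8]
Step 3: [-8, -8, 15]
Step 4: [-8, -1]
Step 5: [0]
Step 6: [0, 0]
Step 7: [0, 0, 5]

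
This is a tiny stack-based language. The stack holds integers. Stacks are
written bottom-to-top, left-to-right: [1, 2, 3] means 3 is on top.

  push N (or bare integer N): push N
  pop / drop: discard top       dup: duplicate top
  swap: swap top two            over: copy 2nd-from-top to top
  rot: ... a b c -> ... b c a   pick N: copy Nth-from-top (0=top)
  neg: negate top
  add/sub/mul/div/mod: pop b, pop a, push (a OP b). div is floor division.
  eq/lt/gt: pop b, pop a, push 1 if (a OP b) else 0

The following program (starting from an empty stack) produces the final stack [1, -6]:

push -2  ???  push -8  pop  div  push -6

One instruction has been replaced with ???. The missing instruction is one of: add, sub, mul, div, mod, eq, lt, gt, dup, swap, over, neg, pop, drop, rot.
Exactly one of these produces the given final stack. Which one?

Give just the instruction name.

Answer: dup

Derivation:
Stack before ???: [-2]
Stack after ???:  [-2, -2]
The instruction that transforms [-2] -> [-2, -2] is: dup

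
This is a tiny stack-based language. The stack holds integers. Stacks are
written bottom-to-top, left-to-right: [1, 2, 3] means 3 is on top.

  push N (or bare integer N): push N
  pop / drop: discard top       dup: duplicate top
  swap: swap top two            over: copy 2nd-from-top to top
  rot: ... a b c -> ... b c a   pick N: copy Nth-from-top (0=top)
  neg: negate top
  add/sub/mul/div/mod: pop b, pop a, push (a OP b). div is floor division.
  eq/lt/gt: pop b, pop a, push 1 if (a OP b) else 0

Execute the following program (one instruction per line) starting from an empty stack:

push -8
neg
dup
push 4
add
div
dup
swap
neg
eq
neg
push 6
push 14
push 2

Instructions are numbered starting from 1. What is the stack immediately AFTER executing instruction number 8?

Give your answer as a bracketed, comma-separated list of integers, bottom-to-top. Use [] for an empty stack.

Answer: [0, 0]

Derivation:
Step 1 ('push -8'): [-8]
Step 2 ('neg'): [8]
Step 3 ('dup'): [8, 8]
Step 4 ('push 4'): [8, 8, 4]
Step 5 ('add'): [8, 12]
Step 6 ('div'): [0]
Step 7 ('dup'): [0, 0]
Step 8 ('swap'): [0, 0]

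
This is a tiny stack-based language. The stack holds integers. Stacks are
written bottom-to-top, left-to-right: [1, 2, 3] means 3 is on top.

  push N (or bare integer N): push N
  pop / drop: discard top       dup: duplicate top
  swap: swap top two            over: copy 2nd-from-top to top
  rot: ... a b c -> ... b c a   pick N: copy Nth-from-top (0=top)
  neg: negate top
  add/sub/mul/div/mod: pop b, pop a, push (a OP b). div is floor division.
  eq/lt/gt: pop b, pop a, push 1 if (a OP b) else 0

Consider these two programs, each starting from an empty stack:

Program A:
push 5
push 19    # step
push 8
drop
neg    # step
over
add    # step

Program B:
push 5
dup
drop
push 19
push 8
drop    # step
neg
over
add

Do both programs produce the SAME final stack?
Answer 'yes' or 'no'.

Answer: yes

Derivation:
Program A trace:
  After 'push 5': [5]
  After 'push 19': [5, 19]
  After 'push 8': [5, 19, 8]
  After 'drop': [5, 19]
  After 'neg': [5, -19]
  After 'over': [5, -19, 5]
  After 'add': [5, -14]
Program A final stack: [5, -14]

Program B trace:
  After 'push 5': [5]
  After 'dup': [5, 5]
  After 'drop': [5]
  After 'push 19': [5, 19]
  After 'push 8': [5, 19, 8]
  After 'drop': [5, 19]
  After 'neg': [5, -19]
  After 'over': [5, -19, 5]
  After 'add': [5, -14]
Program B final stack: [5, -14]
Same: yes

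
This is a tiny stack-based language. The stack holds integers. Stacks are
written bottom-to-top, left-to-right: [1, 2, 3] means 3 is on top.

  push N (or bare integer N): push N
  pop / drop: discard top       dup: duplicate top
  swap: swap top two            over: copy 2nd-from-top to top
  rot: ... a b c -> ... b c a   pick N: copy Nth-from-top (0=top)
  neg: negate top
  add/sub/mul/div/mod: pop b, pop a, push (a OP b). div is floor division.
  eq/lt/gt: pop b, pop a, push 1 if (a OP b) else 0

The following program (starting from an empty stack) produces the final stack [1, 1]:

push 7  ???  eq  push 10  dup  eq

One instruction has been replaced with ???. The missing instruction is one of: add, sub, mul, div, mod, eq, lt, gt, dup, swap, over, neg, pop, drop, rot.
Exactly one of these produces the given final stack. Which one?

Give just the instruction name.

Stack before ???: [7]
Stack after ???:  [7, 7]
The instruction that transforms [7] -> [7, 7] is: dup

Answer: dup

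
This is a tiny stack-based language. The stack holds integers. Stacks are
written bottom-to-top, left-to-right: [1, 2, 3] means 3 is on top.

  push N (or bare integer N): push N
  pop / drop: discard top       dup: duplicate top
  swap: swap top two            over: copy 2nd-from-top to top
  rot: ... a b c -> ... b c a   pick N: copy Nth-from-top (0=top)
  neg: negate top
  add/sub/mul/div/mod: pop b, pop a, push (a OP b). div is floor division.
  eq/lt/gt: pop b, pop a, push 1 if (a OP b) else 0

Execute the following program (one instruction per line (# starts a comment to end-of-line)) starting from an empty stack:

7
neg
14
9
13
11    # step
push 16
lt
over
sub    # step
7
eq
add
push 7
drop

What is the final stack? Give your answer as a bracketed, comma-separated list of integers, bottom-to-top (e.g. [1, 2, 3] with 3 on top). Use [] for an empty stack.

After 'push 7': [7]
After 'neg': [-7]
After 'push 14': [-7, 14]
After 'push 9': [-7, 14, 9]
After 'push 13': [-7, 14, 9, 13]
After 'push 11': [-7, 14, 9, 13, 11]
After 'push 16': [-7, 14, 9, 13, 11, 16]
After 'lt': [-7, 14, 9, 13, 1]
After 'over': [-7, 14, 9, 13, 1, 13]
After 'sub': [-7, 14, 9, 13, -12]
After 'push 7': [-7, 14, 9, 13, -12, 7]
After 'eq': [-7, 14, 9, 13, 0]
After 'add': [-7, 14, 9, 13]
After 'push 7': [-7, 14, 9, 13, 7]
After 'drop': [-7, 14, 9, 13]

Answer: [-7, 14, 9, 13]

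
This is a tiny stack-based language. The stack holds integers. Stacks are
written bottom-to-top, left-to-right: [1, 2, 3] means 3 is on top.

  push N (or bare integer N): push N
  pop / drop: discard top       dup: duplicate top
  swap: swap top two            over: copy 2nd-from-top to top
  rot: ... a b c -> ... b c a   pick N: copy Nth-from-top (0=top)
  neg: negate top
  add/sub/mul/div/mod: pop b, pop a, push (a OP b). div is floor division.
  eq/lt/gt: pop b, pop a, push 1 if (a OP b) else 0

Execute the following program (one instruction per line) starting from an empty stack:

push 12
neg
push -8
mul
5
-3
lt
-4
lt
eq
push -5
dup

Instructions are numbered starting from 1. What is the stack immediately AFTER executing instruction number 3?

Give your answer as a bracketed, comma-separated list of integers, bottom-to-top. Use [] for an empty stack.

Answer: [-12, -8]

Derivation:
Step 1 ('push 12'): [12]
Step 2 ('neg'): [-12]
Step 3 ('push -8'): [-12, -8]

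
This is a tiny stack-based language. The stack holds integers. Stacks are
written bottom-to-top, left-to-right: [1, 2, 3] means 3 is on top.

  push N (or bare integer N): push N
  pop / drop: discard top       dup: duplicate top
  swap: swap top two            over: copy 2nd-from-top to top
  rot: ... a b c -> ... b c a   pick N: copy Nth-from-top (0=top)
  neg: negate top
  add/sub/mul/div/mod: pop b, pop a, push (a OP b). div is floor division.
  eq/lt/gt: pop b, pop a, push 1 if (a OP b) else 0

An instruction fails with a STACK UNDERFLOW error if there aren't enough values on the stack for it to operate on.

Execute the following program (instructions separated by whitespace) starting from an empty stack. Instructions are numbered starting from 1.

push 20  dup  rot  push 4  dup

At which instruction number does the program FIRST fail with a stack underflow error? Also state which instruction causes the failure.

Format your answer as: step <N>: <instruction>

Answer: step 3: rot

Derivation:
Step 1 ('push 20'): stack = [20], depth = 1
Step 2 ('dup'): stack = [20, 20], depth = 2
Step 3 ('rot'): needs 3 value(s) but depth is 2 — STACK UNDERFLOW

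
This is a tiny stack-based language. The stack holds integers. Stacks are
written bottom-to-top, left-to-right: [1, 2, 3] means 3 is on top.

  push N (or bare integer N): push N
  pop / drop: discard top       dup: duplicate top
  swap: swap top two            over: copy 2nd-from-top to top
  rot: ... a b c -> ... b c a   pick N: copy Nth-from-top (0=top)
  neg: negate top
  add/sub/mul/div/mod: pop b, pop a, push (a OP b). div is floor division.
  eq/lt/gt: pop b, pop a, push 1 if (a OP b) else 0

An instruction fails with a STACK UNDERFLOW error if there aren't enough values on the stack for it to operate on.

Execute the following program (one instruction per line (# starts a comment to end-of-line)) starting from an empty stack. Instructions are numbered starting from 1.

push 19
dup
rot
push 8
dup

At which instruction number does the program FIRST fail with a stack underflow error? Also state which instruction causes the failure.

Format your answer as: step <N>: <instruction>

Answer: step 3: rot

Derivation:
Step 1 ('push 19'): stack = [19], depth = 1
Step 2 ('dup'): stack = [19, 19], depth = 2
Step 3 ('rot'): needs 3 value(s) but depth is 2 — STACK UNDERFLOW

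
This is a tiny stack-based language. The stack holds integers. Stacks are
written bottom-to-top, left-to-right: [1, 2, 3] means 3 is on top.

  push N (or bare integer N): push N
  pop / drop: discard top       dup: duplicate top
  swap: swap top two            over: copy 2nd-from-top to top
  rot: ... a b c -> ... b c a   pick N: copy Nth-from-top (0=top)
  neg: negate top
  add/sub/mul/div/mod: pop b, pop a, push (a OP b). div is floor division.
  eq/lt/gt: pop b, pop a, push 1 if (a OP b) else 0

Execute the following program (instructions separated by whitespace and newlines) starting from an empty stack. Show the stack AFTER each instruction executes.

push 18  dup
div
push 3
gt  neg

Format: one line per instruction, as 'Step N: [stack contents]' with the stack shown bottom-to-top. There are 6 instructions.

Step 1: [18]
Step 2: [18, 18]
Step 3: [1]
Step 4: [1, 3]
Step 5: [0]
Step 6: [0]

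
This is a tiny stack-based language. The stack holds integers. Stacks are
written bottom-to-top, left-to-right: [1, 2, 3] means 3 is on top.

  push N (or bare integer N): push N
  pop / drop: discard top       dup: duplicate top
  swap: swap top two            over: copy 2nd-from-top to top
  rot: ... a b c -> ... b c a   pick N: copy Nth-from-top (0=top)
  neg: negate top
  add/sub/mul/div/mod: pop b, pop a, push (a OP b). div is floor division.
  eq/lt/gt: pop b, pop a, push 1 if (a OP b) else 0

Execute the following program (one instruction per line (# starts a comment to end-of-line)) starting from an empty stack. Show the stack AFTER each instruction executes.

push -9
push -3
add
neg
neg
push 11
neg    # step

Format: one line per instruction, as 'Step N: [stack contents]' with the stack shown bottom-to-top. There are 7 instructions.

Step 1: [-9]
Step 2: [-9, -3]
Step 3: [-12]
Step 4: [12]
Step 5: [-12]
Step 6: [-12, 11]
Step 7: [-12, -11]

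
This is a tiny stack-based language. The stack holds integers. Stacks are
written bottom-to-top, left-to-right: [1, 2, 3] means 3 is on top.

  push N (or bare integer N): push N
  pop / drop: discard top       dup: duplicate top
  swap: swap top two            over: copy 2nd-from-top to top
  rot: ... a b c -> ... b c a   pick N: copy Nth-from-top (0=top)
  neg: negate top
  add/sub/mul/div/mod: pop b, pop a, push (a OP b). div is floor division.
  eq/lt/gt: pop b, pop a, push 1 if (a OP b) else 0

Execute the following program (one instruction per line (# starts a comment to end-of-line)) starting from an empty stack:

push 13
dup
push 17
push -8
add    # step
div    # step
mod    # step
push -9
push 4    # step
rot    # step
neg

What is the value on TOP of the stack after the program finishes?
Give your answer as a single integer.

After 'push 13': [13]
After 'dup': [13, 13]
After 'push 17': [13, 13, 17]
After 'push -8': [13, 13, 17, -8]
After 'add': [13, 13, 9]
After 'div': [13, 1]
After 'mod': [0]
After 'push -9': [0, -9]
After 'push 4': [0, -9, 4]
After 'rot': [-9, 4, 0]
After 'neg': [-9, 4, 0]

Answer: 0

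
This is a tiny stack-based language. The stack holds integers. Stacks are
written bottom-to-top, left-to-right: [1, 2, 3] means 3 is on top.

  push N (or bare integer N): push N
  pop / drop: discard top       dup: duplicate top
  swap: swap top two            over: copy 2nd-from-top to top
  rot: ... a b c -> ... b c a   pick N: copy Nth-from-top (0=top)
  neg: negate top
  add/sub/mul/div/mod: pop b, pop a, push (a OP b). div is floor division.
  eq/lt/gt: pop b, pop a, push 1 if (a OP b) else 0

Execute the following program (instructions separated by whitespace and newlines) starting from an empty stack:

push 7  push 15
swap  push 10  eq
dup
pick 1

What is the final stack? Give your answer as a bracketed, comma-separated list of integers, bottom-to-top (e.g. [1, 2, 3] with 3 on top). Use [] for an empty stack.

After 'push 7': [7]
After 'push 15': [7, 15]
After 'swap': [15, 7]
After 'push 10': [15, 7, 10]
After 'eq': [15, 0]
After 'dup': [15, 0, 0]
After 'pick 1': [15, 0, 0, 0]

Answer: [15, 0, 0, 0]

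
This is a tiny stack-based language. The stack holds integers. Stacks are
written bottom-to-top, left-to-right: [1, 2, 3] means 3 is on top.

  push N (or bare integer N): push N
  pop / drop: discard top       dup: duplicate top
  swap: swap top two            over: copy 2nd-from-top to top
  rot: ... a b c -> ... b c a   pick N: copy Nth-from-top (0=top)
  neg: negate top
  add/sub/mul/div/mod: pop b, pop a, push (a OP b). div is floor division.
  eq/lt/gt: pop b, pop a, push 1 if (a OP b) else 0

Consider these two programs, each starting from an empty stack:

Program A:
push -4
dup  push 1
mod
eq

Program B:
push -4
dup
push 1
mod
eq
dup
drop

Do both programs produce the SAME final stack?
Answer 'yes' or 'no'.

Program A trace:
  After 'push -4': [-4]
  After 'dup': [-4, -4]
  After 'push 1': [-4, -4, 1]
  After 'mod': [-4, 0]
  After 'eq': [0]
Program A final stack: [0]

Program B trace:
  After 'push -4': [-4]
  After 'dup': [-4, -4]
  After 'push 1': [-4, -4, 1]
  After 'mod': [-4, 0]
  After 'eq': [0]
  After 'dup': [0, 0]
  After 'drop': [0]
Program B final stack: [0]
Same: yes

Answer: yes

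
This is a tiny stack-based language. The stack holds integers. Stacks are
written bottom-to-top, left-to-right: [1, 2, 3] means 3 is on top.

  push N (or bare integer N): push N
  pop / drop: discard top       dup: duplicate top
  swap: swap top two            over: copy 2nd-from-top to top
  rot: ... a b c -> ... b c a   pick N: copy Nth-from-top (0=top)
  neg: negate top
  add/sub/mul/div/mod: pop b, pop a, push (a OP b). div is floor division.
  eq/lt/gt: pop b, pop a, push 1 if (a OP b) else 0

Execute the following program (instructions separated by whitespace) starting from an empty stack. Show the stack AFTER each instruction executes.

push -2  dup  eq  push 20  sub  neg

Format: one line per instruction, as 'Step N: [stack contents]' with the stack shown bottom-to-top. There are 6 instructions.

Step 1: [-2]
Step 2: [-2, -2]
Step 3: [1]
Step 4: [1, 20]
Step 5: [-19]
Step 6: [19]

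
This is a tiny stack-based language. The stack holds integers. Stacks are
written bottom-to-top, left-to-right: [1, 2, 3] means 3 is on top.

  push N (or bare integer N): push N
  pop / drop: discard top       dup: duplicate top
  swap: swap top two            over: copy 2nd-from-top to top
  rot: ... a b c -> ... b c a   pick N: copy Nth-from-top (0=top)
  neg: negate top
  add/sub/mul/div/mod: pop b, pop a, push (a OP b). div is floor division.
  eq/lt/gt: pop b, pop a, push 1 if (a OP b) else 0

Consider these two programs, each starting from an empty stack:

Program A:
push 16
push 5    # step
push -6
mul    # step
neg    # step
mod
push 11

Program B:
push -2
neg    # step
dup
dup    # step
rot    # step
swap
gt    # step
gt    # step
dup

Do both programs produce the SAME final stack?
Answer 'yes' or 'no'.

Program A trace:
  After 'push 16': [16]
  After 'push 5': [16, 5]
  After 'push -6': [16, 5, -6]
  After 'mul': [16, -30]
  After 'neg': [16, 30]
  After 'mod': [16]
  After 'push 11': [16, 11]
Program A final stack: [16, 11]

Program B trace:
  After 'push -2': [-2]
  After 'neg': [2]
  After 'dup': [2, 2]
  After 'dup': [2, 2, 2]
  After 'rot': [2, 2, 2]
  After 'swap': [2, 2, 2]
  After 'gt': [2, 0]
  After 'gt': [1]
  After 'dup': [1, 1]
Program B final stack: [1, 1]
Same: no

Answer: no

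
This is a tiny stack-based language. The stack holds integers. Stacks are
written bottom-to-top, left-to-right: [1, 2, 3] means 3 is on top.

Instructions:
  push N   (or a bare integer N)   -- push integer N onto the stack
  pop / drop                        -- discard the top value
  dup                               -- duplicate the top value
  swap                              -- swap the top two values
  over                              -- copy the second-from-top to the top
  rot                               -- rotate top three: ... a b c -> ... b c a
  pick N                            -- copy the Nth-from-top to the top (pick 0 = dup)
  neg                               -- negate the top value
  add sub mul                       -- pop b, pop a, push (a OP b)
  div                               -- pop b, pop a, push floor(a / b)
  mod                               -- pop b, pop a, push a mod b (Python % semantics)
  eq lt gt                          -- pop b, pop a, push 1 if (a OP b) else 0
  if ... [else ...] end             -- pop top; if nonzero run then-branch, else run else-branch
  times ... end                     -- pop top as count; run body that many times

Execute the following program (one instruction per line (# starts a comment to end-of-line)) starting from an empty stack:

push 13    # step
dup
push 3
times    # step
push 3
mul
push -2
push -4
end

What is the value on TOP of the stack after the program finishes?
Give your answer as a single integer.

Answer: -4

Derivation:
After 'push 13': [13]
After 'dup': [13, 13]
After 'push 3': [13, 13, 3]
After 'times': [13, 13]
After 'push 3': [13, 13, 3]
After 'mul': [13, 39]
After 'push -2': [13, 39, -2]
After 'push -4': [13, 39, -2, -4]
After 'push 3': [13, 39, -2, -4, 3]
After 'mul': [13, 39, -2, -12]
After 'push -2': [13, 39, -2, -12, -2]
After 'push -4': [13, 39, -2, -12, -2, -4]
After 'push 3': [13, 39, -2, -12, -2, -4, 3]
After 'mul': [13, 39, -2, -12, -2, -12]
After 'push -2': [13, 39, -2, -12, -2, -12, -2]
After 'push -4': [13, 39, -2, -12, -2, -12, -2, -4]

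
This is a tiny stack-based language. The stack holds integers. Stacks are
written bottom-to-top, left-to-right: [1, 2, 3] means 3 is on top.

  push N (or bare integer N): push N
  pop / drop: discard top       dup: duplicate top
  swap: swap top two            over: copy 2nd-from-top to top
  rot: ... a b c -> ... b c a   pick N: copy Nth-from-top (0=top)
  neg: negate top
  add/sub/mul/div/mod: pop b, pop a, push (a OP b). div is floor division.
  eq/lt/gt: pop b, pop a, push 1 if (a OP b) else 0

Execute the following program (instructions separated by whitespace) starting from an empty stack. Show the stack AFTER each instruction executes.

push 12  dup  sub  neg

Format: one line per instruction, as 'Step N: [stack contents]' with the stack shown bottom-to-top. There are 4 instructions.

Step 1: [12]
Step 2: [12, 12]
Step 3: [0]
Step 4: [0]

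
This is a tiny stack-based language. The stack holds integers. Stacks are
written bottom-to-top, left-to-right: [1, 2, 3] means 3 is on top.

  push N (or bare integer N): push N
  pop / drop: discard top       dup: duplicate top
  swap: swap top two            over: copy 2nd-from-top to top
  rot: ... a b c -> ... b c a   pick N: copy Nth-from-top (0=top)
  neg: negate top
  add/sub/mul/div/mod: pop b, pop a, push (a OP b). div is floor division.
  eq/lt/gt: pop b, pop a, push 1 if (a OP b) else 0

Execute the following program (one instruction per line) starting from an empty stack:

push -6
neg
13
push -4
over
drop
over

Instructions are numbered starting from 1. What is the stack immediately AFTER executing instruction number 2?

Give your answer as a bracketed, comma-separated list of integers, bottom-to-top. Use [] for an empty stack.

Answer: [6]

Derivation:
Step 1 ('push -6'): [-6]
Step 2 ('neg'): [6]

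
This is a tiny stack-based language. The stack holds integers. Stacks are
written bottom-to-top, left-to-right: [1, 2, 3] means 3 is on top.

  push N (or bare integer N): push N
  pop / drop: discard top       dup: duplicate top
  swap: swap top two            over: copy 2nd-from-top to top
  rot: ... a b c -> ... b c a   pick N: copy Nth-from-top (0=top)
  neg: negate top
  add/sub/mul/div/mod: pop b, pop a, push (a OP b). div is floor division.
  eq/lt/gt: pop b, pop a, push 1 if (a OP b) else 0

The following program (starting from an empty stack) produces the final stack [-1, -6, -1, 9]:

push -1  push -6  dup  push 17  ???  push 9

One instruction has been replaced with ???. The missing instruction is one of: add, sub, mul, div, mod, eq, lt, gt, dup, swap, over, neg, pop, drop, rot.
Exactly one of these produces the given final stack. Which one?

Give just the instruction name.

Answer: div

Derivation:
Stack before ???: [-1, -6, -6, 17]
Stack after ???:  [-1, -6, -1]
The instruction that transforms [-1, -6, -6, 17] -> [-1, -6, -1] is: div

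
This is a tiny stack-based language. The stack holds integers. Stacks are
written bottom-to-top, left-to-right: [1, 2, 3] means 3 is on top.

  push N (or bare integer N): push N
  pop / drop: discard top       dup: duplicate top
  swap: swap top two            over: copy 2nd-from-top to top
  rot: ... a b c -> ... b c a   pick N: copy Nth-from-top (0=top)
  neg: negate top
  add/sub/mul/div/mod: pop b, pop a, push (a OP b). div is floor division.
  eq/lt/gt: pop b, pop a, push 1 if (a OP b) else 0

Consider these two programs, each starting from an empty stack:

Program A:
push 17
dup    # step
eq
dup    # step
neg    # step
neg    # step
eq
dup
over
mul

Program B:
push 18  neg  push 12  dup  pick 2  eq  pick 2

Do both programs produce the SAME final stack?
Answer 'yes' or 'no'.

Program A trace:
  After 'push 17': [17]
  After 'dup': [17, 17]
  After 'eq': [1]
  After 'dup': [1, 1]
  After 'neg': [1, -1]
  After 'neg': [1, 1]
  After 'eq': [1]
  After 'dup': [1, 1]
  After 'over': [1, 1, 1]
  After 'mul': [1, 1]
Program A final stack: [1, 1]

Program B trace:
  After 'push 18': [18]
  After 'neg': [-18]
  After 'push 12': [-18, 12]
  After 'dup': [-18, 12, 12]
  After 'pick 2': [-18, 12, 12, -18]
  After 'eq': [-18, 12, 0]
  After 'pick 2': [-18, 12, 0, -18]
Program B final stack: [-18, 12, 0, -18]
Same: no

Answer: no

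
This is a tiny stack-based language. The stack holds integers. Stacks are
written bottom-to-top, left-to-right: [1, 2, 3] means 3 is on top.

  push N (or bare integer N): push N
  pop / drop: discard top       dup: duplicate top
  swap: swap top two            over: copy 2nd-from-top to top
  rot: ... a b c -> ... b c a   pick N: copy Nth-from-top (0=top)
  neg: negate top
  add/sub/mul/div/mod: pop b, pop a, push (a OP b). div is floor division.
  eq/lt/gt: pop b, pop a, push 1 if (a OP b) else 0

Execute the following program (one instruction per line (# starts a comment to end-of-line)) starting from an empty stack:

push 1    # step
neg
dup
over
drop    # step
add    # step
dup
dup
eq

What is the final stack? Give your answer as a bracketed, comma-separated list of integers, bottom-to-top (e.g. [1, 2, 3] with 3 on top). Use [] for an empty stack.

Answer: [-2, 1]

Derivation:
After 'push 1': [1]
After 'neg': [-1]
After 'dup': [-1, -1]
After 'over': [-1, -1, -1]
After 'drop': [-1, -1]
After 'add': [-2]
After 'dup': [-2, -2]
After 'dup': [-2, -2, -2]
After 'eq': [-2, 1]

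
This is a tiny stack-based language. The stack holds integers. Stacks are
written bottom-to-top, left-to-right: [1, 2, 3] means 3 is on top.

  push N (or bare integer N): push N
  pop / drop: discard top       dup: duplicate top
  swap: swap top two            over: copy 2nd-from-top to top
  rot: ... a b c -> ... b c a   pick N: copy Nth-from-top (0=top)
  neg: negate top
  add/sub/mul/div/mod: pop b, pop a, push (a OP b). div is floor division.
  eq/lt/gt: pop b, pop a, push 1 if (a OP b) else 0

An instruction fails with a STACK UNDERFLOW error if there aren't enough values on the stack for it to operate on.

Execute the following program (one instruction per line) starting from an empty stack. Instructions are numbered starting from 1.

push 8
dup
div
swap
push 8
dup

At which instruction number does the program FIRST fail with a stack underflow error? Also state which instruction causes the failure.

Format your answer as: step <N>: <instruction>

Answer: step 4: swap

Derivation:
Step 1 ('push 8'): stack = [8], depth = 1
Step 2 ('dup'): stack = [8, 8], depth = 2
Step 3 ('div'): stack = [1], depth = 1
Step 4 ('swap'): needs 2 value(s) but depth is 1 — STACK UNDERFLOW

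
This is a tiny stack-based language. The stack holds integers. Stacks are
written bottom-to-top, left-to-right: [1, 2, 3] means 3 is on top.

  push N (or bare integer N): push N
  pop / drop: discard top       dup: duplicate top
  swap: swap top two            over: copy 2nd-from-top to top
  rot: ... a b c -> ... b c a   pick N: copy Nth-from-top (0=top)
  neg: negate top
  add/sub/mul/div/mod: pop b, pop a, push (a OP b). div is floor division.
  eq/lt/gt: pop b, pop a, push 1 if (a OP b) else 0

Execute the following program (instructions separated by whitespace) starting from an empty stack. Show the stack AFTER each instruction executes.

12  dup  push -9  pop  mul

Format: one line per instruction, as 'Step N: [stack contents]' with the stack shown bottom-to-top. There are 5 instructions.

Step 1: [12]
Step 2: [12, 12]
Step 3: [12, 12, -9]
Step 4: [12, 12]
Step 5: [144]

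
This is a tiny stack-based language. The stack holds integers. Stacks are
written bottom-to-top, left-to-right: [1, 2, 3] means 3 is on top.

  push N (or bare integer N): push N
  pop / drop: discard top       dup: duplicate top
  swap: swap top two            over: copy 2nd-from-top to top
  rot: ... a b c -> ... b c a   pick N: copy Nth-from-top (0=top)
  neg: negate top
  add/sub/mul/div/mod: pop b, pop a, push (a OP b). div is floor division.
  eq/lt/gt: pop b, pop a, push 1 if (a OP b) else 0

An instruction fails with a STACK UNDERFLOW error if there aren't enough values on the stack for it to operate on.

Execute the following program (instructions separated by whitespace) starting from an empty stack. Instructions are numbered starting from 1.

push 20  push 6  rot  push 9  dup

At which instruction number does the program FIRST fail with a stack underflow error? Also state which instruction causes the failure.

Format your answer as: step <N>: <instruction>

Step 1 ('push 20'): stack = [20], depth = 1
Step 2 ('push 6'): stack = [20, 6], depth = 2
Step 3 ('rot'): needs 3 value(s) but depth is 2 — STACK UNDERFLOW

Answer: step 3: rot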